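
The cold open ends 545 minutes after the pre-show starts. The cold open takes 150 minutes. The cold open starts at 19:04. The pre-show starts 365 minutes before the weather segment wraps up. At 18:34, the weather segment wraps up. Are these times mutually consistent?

The pre-show starts at 18:34 − 365 min = 12:29.
The cold open ends at 12:29 + 545 min = 21:34.
The cold open starts at 21:34 − 150 min = 19:04.
That matches the stated 19:04, so the schedule is consistent.

Yes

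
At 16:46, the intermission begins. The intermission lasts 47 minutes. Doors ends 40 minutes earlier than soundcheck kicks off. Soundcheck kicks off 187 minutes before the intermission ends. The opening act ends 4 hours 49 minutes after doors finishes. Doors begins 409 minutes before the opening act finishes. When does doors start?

11:46

The intermission ends at 16:46 + 47 min = 17:33.
Soundcheck starts at 17:33 − 187 min = 14:26.
Doors ends at 14:26 − 40 min = 13:46.
The opening act ends at 13:46 + 289 min = 18:35.
Doors starts at 18:35 − 409 min = 11:46.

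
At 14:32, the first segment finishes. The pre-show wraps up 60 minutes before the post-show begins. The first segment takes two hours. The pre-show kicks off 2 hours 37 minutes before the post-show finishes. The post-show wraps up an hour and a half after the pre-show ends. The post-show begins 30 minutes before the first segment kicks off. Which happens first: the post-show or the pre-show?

the pre-show

The first segment starts at 14:32 − 120 min = 12:32.
The post-show starts at 12:32 − 30 min = 12:02.
The pre-show ends at 12:02 − 60 min = 11:02.
The post-show ends at 11:02 + 90 min = 12:32.
The pre-show starts at 12:32 − 157 min = 09:55.
The post-show starts at 12:02 and the pre-show starts at 09:55, so the pre-show is first.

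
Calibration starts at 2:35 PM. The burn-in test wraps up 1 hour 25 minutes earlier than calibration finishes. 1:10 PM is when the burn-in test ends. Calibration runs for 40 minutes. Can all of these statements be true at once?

Calibration ends at 2:35 PM + 40 min = 3:15 PM.
The burn-in test ends at 3:15 PM − 85 min = 1:50 PM.
But the burn-in test is also said to end at 1:10 PM — a 40-minute conflict.

No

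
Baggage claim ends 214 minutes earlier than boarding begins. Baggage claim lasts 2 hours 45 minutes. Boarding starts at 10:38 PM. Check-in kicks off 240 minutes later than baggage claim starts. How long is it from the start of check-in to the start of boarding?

2 hours 19 minutes

Baggage claim ends at 10:38 PM − 214 min = 7:04 PM.
Baggage claim starts at 7:04 PM − 165 min = 4:19 PM.
Check-in starts at 4:19 PM + 240 min = 8:19 PM.
From 8:19 PM to 10:38 PM is 2 hours 19 minutes.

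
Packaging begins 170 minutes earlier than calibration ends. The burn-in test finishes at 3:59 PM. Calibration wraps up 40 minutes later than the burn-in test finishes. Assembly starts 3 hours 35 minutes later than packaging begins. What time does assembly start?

5:24 PM

Calibration ends at 3:59 PM + 40 min = 4:39 PM.
Packaging starts at 4:39 PM − 170 min = 1:49 PM.
Assembly starts at 1:49 PM + 215 min = 5:24 PM.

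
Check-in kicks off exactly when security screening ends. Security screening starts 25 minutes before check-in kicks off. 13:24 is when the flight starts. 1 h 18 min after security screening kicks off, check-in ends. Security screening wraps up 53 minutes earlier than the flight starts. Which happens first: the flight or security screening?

Security screening ends at 13:24 − 53 min = 12:31.
So check-in starts at 12:31.
Security screening starts at 12:31 − 25 min = 12:06.
The flight starts at 13:24 and security screening starts at 12:06, so security screening is first.

security screening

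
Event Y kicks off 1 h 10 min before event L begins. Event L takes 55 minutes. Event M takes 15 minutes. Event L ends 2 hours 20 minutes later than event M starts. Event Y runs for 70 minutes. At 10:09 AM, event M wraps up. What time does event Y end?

Event M starts at 10:09 AM − 15 min = 9:54 AM.
Event L ends at 9:54 AM + 140 min = 12:14 PM.
Event L starts at 12:14 PM − 55 min = 11:19 AM.
Event Y starts at 11:19 AM − 70 min = 10:09 AM.
Event Y ends at 10:09 AM + 70 min = 11:19 AM.

11:19 AM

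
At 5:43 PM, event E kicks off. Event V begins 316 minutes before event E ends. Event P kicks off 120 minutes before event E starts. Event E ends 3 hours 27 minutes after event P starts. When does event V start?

Event P starts at 5:43 PM − 120 min = 3:43 PM.
Event E ends at 3:43 PM + 207 min = 7:10 PM.
Event V starts at 7:10 PM − 316 min = 1:54 PM.

1:54 PM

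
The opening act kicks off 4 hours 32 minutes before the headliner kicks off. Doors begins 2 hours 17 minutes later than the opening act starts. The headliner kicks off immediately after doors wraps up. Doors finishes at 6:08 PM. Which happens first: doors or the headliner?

doors

The headliner starts at 6:08 PM.
The opening act starts at 6:08 PM − 272 min = 1:36 PM.
Doors starts at 1:36 PM + 137 min = 3:53 PM.
Doors starts at 3:53 PM and the headliner starts at 6:08 PM, so doors is first.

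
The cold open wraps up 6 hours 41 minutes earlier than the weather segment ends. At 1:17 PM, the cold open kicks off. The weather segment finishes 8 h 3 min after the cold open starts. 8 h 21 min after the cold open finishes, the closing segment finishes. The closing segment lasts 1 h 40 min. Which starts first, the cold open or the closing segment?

The weather segment ends at 1:17 PM + 483 min = 9:20 PM.
The cold open ends at 9:20 PM − 401 min = 2:39 PM.
The closing segment ends at 2:39 PM + 501 min = 11:00 PM.
The closing segment starts at 11:00 PM − 100 min = 9:20 PM.
The cold open starts at 1:17 PM and the closing segment starts at 9:20 PM, so the cold open is first.

the cold open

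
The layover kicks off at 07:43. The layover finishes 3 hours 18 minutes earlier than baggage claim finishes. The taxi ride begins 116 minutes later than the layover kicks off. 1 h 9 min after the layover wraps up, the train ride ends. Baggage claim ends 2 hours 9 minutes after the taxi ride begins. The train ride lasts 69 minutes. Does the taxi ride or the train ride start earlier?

the train ride

The taxi ride starts at 07:43 + 116 min = 09:39.
Baggage claim ends at 09:39 + 129 min = 11:48.
The layover ends at 11:48 − 198 min = 08:30.
The train ride ends at 08:30 + 69 min = 09:39.
The train ride starts at 09:39 − 69 min = 08:30.
The taxi ride starts at 09:39 and the train ride starts at 08:30, so the train ride is first.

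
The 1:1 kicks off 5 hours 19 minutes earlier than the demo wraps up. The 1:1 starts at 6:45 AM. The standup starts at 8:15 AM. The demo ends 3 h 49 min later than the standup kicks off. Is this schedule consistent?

Yes

The demo ends at 8:15 AM + 229 min = 12:04 PM.
The 1:1 starts at 12:04 PM − 319 min = 6:45 AM.
That matches the stated 6:45 AM, so the schedule is consistent.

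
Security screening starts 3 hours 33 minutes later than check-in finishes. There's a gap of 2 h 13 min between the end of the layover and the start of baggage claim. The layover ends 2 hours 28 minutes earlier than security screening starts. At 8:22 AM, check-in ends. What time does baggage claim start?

Security screening starts at 8:22 AM + 213 min = 11:55 AM.
The layover ends at 11:55 AM − 148 min = 9:27 AM.
Baggage claim starts at 9:27 AM + 133 min = 11:40 AM.

11:40 AM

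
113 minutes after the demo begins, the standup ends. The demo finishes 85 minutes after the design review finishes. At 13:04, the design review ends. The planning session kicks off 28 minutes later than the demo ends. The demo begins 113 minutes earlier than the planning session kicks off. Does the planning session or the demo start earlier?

The demo ends at 13:04 + 85 min = 14:29.
The planning session starts at 14:29 + 28 min = 14:57.
The demo starts at 14:57 − 113 min = 13:04.
The planning session starts at 14:57 and the demo starts at 13:04, so the demo is first.

the demo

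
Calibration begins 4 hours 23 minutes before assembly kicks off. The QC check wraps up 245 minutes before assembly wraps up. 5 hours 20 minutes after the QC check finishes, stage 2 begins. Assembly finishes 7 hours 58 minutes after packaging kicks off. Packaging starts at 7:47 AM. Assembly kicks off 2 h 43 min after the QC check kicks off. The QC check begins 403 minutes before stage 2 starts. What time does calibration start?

8:37 AM

Assembly ends at 7:47 AM + 478 min = 3:45 PM.
The QC check ends at 3:45 PM − 245 min = 11:40 AM.
Stage 2 starts at 11:40 AM + 320 min = 5:00 PM.
The QC check starts at 5:00 PM − 403 min = 10:17 AM.
Assembly starts at 10:17 AM + 163 min = 1:00 PM.
Calibration starts at 1:00 PM − 263 min = 8:37 AM.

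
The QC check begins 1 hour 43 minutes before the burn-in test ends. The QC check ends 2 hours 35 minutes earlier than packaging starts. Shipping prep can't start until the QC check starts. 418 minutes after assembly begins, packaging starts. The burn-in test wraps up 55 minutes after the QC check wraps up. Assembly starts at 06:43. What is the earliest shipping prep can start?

10:18

Packaging starts at 06:43 + 418 min = 13:41.
The QC check ends at 13:41 − 155 min = 11:06.
The burn-in test ends at 11:06 + 55 min = 12:01.
The QC check starts at 12:01 − 103 min = 10:18.
Shipping prep is bounded by the QC check, so the earliest it can start is 10:18.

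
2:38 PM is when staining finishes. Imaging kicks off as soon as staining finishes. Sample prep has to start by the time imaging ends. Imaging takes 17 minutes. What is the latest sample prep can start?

Imaging starts at 2:38 PM.
Imaging ends at 2:38 PM + 17 min = 2:55 PM.
Sample prep is bounded by imaging, so the latest it can start is 2:55 PM.

2:55 PM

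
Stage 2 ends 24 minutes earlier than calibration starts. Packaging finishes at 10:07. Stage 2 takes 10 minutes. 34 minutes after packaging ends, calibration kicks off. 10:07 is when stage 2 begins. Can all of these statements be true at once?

Calibration starts at 10:07 + 34 min = 10:41.
Stage 2 ends at 10:41 − 24 min = 10:17.
Stage 2 starts at 10:17 − 10 min = 10:07.
That matches the stated 10:07, so the schedule is consistent.

Yes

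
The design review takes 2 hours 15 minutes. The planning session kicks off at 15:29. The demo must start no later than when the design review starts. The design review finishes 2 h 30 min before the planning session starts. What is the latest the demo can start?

The design review ends at 15:29 − 150 min = 12:59.
The design review starts at 12:59 − 135 min = 10:44.
The demo is bounded by the design review, so the latest it can start is 10:44.

10:44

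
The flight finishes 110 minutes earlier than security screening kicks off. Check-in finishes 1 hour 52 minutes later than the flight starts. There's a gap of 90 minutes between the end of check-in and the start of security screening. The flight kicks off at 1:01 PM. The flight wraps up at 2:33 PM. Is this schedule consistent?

Check-in ends at 1:01 PM + 112 min = 2:53 PM.
Security screening starts at 2:53 PM + 90 min = 4:23 PM.
The flight ends at 4:23 PM − 110 min = 2:33 PM.
That matches the stated 2:33 PM, so the schedule is consistent.

Yes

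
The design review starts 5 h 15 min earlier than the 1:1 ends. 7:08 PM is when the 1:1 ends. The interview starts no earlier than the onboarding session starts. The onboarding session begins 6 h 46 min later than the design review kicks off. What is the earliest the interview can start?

The design review starts at 7:08 PM − 315 min = 1:53 PM.
The onboarding session starts at 1:53 PM + 406 min = 8:39 PM.
The interview is bounded by the onboarding session, so the earliest it can start is 8:39 PM.

8:39 PM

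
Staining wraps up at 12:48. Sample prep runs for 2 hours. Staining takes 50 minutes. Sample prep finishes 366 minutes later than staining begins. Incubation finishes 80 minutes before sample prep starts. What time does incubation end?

14:44

Staining starts at 12:48 − 50 min = 11:58.
Sample prep ends at 11:58 + 366 min = 18:04.
Sample prep starts at 18:04 − 120 min = 16:04.
Incubation ends at 16:04 − 80 min = 14:44.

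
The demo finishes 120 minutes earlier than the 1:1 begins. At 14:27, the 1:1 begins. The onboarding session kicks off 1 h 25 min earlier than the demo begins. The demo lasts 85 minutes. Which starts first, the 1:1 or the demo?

The demo ends at 14:27 − 120 min = 12:27.
The demo starts at 12:27 − 85 min = 11:02.
The 1:1 starts at 14:27 and the demo starts at 11:02, so the demo is first.

the demo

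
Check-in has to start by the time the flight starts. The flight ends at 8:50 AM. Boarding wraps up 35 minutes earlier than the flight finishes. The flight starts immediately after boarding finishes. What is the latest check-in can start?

8:15 AM

Boarding ends at 8:50 AM − 35 min = 8:15 AM.
So the flight starts at 8:15 AM.
Check-in is bounded by the flight, so the latest it can start is 8:15 AM.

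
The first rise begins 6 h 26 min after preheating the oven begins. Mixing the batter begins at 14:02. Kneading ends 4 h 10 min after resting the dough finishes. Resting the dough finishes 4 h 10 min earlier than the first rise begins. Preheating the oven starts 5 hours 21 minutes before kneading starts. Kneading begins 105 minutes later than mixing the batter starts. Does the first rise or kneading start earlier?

Kneading starts at 14:02 + 105 min = 15:47.
Preheating the oven starts at 15:47 − 321 min = 10:26.
The first rise starts at 10:26 + 386 min = 16:52.
The first rise starts at 16:52 and kneading starts at 15:47, so kneading is first.

kneading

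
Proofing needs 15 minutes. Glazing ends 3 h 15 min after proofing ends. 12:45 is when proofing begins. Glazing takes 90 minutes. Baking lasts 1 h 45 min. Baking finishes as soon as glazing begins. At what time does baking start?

Proofing ends at 12:45 + 15 min = 13:00.
Glazing ends at 13:00 + 195 min = 16:15.
Glazing starts at 16:15 − 90 min = 14:45.
So baking ends at 14:45.
Baking starts at 14:45 − 105 min = 13:00.

13:00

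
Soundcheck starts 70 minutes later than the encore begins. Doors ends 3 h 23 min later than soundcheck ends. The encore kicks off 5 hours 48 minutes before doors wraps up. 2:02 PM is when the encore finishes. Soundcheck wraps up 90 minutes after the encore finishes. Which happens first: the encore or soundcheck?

the encore

Soundcheck ends at 2:02 PM + 90 min = 3:32 PM.
Doors ends at 3:32 PM + 203 min = 6:55 PM.
The encore starts at 6:55 PM − 348 min = 1:07 PM.
Soundcheck starts at 1:07 PM + 70 min = 2:17 PM.
The encore starts at 1:07 PM and soundcheck starts at 2:17 PM, so the encore is first.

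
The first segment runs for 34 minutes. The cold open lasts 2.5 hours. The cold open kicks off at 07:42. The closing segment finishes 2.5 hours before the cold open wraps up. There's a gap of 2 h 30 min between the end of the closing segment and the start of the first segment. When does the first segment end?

10:46

The cold open ends at 07:42 + 150 min = 10:12.
The closing segment ends at 10:12 − 150 min = 07:42.
The first segment starts at 07:42 + 150 min = 10:12.
The first segment ends at 10:12 + 34 min = 10:46.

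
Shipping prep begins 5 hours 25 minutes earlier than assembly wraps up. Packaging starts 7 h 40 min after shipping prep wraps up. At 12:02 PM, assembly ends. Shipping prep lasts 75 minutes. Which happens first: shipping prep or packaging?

Shipping prep starts at 12:02 PM − 325 min = 6:37 AM.
Shipping prep ends at 6:37 AM + 75 min = 7:52 AM.
Packaging starts at 7:52 AM + 460 min = 3:32 PM.
Shipping prep starts at 6:37 AM and packaging starts at 3:32 PM, so shipping prep is first.

shipping prep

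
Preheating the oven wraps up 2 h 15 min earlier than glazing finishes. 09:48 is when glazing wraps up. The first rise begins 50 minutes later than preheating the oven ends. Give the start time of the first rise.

08:23

Preheating the oven ends at 09:48 − 135 min = 07:33.
The first rise starts at 07:33 + 50 min = 08:23.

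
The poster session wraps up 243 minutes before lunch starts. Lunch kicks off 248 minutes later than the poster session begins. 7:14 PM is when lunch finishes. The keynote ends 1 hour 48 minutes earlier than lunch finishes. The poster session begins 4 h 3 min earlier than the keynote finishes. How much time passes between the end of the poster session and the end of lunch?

5 h 46 min

The keynote ends at 7:14 PM − 108 min = 5:26 PM.
The poster session starts at 5:26 PM − 243 min = 1:23 PM.
Lunch starts at 1:23 PM + 248 min = 5:31 PM.
The poster session ends at 5:31 PM − 243 min = 1:28 PM.
From 1:28 PM to 7:14 PM is 5 h 46 min.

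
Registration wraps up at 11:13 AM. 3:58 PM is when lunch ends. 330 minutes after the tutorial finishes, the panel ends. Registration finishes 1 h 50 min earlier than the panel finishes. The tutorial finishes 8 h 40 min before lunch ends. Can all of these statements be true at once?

No

The tutorial ends at 3:58 PM − 520 min = 7:18 AM.
The panel ends at 7:18 AM + 330 min = 12:48 PM.
Registration ends at 12:48 PM − 110 min = 10:58 AM.
But registration is also said to end at 11:13 AM — a 15-minute conflict.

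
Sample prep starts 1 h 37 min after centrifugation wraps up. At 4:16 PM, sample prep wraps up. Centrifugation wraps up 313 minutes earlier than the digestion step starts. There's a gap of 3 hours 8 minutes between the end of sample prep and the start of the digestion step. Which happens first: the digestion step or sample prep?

sample prep

The digestion step starts at 4:16 PM + 188 min = 7:24 PM.
Centrifugation ends at 7:24 PM − 313 min = 2:11 PM.
Sample prep starts at 2:11 PM + 97 min = 3:48 PM.
The digestion step starts at 7:24 PM and sample prep starts at 3:48 PM, so sample prep is first.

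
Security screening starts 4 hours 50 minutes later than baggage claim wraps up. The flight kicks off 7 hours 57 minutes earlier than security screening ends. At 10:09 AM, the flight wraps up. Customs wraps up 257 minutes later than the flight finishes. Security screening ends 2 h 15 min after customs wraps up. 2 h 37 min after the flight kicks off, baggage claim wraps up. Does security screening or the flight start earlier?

the flight

Customs ends at 10:09 AM + 257 min = 2:26 PM.
Security screening ends at 2:26 PM + 135 min = 4:41 PM.
The flight starts at 4:41 PM − 477 min = 8:44 AM.
Baggage claim ends at 8:44 AM + 157 min = 11:21 AM.
Security screening starts at 11:21 AM + 290 min = 4:11 PM.
Security screening starts at 4:11 PM and the flight starts at 8:44 AM, so the flight is first.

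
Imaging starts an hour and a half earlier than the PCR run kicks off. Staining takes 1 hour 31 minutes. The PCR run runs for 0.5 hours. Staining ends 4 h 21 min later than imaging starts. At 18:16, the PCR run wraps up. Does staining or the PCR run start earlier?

the PCR run

The PCR run starts at 18:16 − 30 min = 17:46.
Imaging starts at 17:46 − 90 min = 16:16.
Staining ends at 16:16 + 261 min = 20:37.
Staining starts at 20:37 − 91 min = 19:06.
Staining starts at 19:06 and the PCR run starts at 17:46, so the PCR run is first.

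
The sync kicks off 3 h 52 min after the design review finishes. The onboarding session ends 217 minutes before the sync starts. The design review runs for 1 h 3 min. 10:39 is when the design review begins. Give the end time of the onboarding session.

11:57

The design review ends at 10:39 + 63 min = 11:42.
The sync starts at 11:42 + 232 min = 15:34.
The onboarding session ends at 15:34 − 217 min = 11:57.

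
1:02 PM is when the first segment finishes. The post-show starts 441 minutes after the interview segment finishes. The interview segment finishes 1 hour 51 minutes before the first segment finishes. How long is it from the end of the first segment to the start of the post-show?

330 minutes

The interview segment ends at 1:02 PM − 111 min = 11:11 AM.
The post-show starts at 11:11 AM + 441 min = 6:32 PM.
From 1:02 PM to 6:32 PM is 330 minutes.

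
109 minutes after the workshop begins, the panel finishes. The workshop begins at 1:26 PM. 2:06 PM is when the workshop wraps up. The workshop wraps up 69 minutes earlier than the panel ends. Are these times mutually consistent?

The panel ends at 1:26 PM + 109 min = 3:15 PM.
The workshop ends at 3:15 PM − 69 min = 2:06 PM.
That matches the stated 2:06 PM, so the schedule is consistent.

Yes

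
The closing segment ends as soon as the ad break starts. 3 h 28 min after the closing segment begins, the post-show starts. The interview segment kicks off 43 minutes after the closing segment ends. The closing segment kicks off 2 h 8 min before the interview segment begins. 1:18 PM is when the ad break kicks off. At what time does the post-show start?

3:21 PM

The closing segment ends at 1:18 PM.
The interview segment starts at 1:18 PM + 43 min = 2:01 PM.
The closing segment starts at 2:01 PM − 128 min = 11:53 AM.
The post-show starts at 11:53 AM + 208 min = 3:21 PM.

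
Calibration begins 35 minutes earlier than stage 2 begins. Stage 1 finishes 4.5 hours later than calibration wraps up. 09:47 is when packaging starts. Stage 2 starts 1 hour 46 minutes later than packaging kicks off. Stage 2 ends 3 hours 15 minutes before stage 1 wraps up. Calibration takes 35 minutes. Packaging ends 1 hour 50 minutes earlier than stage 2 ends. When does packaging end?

Stage 2 starts at 09:47 + 106 min = 11:33.
Calibration starts at 11:33 − 35 min = 10:58.
Calibration ends at 10:58 + 35 min = 11:33.
Stage 1 ends at 11:33 + 270 min = 16:03.
Stage 2 ends at 16:03 − 195 min = 12:48.
Packaging ends at 12:48 − 110 min = 10:58.

10:58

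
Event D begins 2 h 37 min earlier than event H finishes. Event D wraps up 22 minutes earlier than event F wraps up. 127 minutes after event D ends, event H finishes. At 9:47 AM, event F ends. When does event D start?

Event D ends at 9:47 AM − 22 min = 9:25 AM.
Event H ends at 9:25 AM + 127 min = 11:32 AM.
Event D starts at 11:32 AM − 157 min = 8:55 AM.

8:55 AM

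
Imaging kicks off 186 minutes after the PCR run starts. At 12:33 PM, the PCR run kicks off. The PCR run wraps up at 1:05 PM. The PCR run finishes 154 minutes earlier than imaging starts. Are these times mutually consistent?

Yes

Imaging starts at 12:33 PM + 186 min = 3:39 PM.
The PCR run ends at 3:39 PM − 154 min = 1:05 PM.
That matches the stated 1:05 PM, so the schedule is consistent.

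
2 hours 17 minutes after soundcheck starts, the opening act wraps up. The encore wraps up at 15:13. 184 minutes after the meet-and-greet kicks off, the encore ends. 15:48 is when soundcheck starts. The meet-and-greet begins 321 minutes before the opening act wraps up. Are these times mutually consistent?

The opening act ends at 15:48 + 137 min = 18:05.
The meet-and-greet starts at 18:05 − 321 min = 12:44.
The encore ends at 12:44 + 184 min = 15:48.
But the encore is also said to end at 15:13 — a 35-minute conflict.

No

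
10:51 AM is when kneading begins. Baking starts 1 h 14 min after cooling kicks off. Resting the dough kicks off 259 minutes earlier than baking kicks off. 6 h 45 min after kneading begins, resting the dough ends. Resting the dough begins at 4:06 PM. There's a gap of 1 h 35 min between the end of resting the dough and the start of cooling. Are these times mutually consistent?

Yes

Resting the dough ends at 10:51 AM + 405 min = 5:36 PM.
Cooling starts at 5:36 PM + 95 min = 7:11 PM.
Baking starts at 7:11 PM + 74 min = 8:25 PM.
Resting the dough starts at 8:25 PM − 259 min = 4:06 PM.
That matches the stated 4:06 PM, so the schedule is consistent.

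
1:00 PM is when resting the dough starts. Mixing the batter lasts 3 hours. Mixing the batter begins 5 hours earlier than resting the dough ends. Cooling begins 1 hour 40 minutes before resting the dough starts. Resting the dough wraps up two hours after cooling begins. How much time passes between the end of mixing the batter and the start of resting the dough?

100 minutes

Cooling starts at 1:00 PM − 100 min = 11:20 AM.
Resting the dough ends at 11:20 AM + 120 min = 1:20 PM.
Mixing the batter starts at 1:20 PM − 300 min = 8:20 AM.
Mixing the batter ends at 8:20 AM + 180 min = 11:20 AM.
From 11:20 AM to 1:00 PM is 100 minutes.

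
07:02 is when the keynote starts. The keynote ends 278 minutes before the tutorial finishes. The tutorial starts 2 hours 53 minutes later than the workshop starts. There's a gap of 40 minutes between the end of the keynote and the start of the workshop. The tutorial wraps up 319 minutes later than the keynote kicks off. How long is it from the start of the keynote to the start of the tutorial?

4 hours 14 minutes

The tutorial ends at 07:02 + 319 min = 12:21.
The keynote ends at 12:21 − 278 min = 07:43.
The workshop starts at 07:43 + 40 min = 08:23.
The tutorial starts at 08:23 + 173 min = 11:16.
From 07:02 to 11:16 is 4 hours 14 minutes.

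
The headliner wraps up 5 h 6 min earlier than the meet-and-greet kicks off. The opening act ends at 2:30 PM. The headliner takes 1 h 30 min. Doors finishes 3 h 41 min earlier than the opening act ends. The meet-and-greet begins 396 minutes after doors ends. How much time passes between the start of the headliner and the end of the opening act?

3 hours 41 minutes

Doors ends at 2:30 PM − 221 min = 10:49 AM.
The meet-and-greet starts at 10:49 AM + 396 min = 5:25 PM.
The headliner ends at 5:25 PM − 306 min = 12:19 PM.
The headliner starts at 12:19 PM − 90 min = 10:49 AM.
From 10:49 AM to 2:30 PM is 3 hours 41 minutes.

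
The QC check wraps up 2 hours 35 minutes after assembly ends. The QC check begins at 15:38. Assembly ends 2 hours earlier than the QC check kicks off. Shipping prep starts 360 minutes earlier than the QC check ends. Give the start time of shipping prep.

10:13

Assembly ends at 15:38 − 120 min = 13:38.
The QC check ends at 13:38 + 155 min = 16:13.
Shipping prep starts at 16:13 − 360 min = 10:13.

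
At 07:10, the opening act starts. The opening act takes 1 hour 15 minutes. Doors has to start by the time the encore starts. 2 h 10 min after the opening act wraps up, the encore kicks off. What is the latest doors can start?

The opening act ends at 07:10 + 75 min = 08:25.
The encore starts at 08:25 + 130 min = 10:35.
Doors is bounded by the encore, so the latest it can start is 10:35.

10:35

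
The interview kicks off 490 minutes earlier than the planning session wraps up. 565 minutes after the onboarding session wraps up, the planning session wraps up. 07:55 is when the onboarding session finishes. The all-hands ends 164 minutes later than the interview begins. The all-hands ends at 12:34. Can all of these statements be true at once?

The planning session ends at 07:55 + 565 min = 17:20.
The interview starts at 17:20 − 490 min = 09:10.
The all-hands ends at 09:10 + 164 min = 11:54.
But the all-hands is also said to end at 12:34 — a 40-minute conflict.

No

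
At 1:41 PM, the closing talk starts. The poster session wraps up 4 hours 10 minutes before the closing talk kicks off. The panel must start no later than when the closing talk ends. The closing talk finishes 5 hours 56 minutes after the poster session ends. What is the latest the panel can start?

3:27 PM

The poster session ends at 1:41 PM − 250 min = 9:31 AM.
The closing talk ends at 9:31 AM + 356 min = 3:27 PM.
The panel is bounded by the closing talk, so the latest it can start is 3:27 PM.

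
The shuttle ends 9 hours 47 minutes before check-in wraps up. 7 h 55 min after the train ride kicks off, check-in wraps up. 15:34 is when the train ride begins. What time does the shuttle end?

13:42

Check-in ends at 15:34 + 475 min = 23:29.
The shuttle ends at 23:29 − 587 min = 13:42.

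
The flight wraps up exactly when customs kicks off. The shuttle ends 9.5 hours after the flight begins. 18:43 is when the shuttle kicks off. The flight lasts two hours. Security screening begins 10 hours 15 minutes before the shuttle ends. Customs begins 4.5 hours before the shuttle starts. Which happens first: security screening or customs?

security screening

Customs starts at 18:43 − 270 min = 14:13.
So the flight ends at 14:13.
The flight starts at 14:13 − 120 min = 12:13.
The shuttle ends at 12:13 + 570 min = 21:43.
Security screening starts at 21:43 − 615 min = 11:28.
Security screening starts at 11:28 and customs starts at 14:13, so security screening is first.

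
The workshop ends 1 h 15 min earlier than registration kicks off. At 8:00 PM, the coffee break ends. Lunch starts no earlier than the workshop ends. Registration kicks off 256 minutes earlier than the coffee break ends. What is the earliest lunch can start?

Registration starts at 8:00 PM − 256 min = 3:44 PM.
The workshop ends at 3:44 PM − 75 min = 2:29 PM.
Lunch is bounded by the workshop, so the earliest it can start is 2:29 PM.

2:29 PM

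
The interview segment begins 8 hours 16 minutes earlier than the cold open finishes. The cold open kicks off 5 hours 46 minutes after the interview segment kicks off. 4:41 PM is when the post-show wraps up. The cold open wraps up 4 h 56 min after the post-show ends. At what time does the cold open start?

The cold open ends at 4:41 PM + 296 min = 9:37 PM.
The interview segment starts at 9:37 PM − 496 min = 1:21 PM.
The cold open starts at 1:21 PM + 346 min = 7:07 PM.

7:07 PM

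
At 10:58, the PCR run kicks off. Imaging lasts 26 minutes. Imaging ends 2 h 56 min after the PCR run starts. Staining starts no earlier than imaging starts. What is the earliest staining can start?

Imaging ends at 10:58 + 176 min = 13:54.
Imaging starts at 13:54 − 26 min = 13:28.
Staining is bounded by imaging, so the earliest it can start is 13:28.

13:28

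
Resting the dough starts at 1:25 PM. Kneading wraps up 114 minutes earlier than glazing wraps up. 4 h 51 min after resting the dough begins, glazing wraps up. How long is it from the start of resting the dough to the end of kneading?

2 hours 57 minutes

Glazing ends at 1:25 PM + 291 min = 6:16 PM.
Kneading ends at 6:16 PM − 114 min = 4:22 PM.
From 1:25 PM to 4:22 PM is 2 hours 57 minutes.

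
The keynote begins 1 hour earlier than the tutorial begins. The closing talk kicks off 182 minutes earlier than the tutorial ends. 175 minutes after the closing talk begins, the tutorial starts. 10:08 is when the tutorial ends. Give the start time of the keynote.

09:01

The closing talk starts at 10:08 − 182 min = 07:06.
The tutorial starts at 07:06 + 175 min = 10:01.
The keynote starts at 10:01 − 60 min = 09:01.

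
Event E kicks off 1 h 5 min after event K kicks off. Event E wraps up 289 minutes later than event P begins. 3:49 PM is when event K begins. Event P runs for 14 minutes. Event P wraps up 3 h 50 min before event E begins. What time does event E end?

Event E starts at 3:49 PM + 65 min = 4:54 PM.
Event P ends at 4:54 PM − 230 min = 1:04 PM.
Event P starts at 1:04 PM − 14 min = 12:50 PM.
Event E ends at 12:50 PM + 289 min = 5:39 PM.

5:39 PM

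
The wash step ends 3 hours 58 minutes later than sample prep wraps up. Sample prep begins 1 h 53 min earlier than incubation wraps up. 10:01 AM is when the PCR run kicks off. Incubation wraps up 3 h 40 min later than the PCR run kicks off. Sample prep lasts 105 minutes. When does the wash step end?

Incubation ends at 10:01 AM + 220 min = 1:41 PM.
Sample prep starts at 1:41 PM − 113 min = 11:48 AM.
Sample prep ends at 11:48 AM + 105 min = 1:33 PM.
The wash step ends at 1:33 PM + 238 min = 5:31 PM.

5:31 PM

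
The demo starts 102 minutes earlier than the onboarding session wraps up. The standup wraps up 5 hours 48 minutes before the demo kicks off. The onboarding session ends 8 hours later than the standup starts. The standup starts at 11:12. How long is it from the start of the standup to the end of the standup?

The onboarding session ends at 11:12 + 480 min = 19:12.
The demo starts at 19:12 − 102 min = 17:30.
The standup ends at 17:30 − 348 min = 11:42.
From 11:12 to 11:42 is 0.5 hours.

0.5 hours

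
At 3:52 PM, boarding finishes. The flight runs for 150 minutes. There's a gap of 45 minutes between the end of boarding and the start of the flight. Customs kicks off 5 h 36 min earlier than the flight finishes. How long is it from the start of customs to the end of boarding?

The flight starts at 3:52 PM + 45 min = 4:37 PM.
The flight ends at 4:37 PM + 150 min = 7:07 PM.
Customs starts at 7:07 PM − 336 min = 1:31 PM.
From 1:31 PM to 3:52 PM is 141 minutes.

141 minutes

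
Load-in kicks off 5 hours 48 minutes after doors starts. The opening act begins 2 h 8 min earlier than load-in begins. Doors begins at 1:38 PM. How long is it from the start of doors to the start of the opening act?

3 hours 40 minutes

Load-in starts at 1:38 PM + 348 min = 7:26 PM.
The opening act starts at 7:26 PM − 128 min = 5:18 PM.
From 1:38 PM to 5:18 PM is 3 hours 40 minutes.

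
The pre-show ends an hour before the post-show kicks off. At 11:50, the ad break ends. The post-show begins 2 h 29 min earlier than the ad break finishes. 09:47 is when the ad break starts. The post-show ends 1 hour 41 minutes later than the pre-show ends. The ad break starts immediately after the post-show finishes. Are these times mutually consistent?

The post-show starts at 11:50 − 149 min = 09:21.
The pre-show ends at 09:21 − 60 min = 08:21.
The post-show ends at 08:21 + 101 min = 10:02.
So the ad break starts at 10:02.
But the ad break is also said to start at 09:47 — a 15-minute conflict.

No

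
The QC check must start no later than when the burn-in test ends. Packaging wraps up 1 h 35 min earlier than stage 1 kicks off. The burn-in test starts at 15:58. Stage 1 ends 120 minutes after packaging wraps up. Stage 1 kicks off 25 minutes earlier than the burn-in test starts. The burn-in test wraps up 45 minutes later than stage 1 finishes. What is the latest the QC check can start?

16:43

Stage 1 starts at 15:58 − 25 min = 15:33.
Packaging ends at 15:33 − 95 min = 13:58.
Stage 1 ends at 13:58 + 120 min = 15:58.
The burn-in test ends at 15:58 + 45 min = 16:43.
The QC check is bounded by the burn-in test, so the latest it can start is 16:43.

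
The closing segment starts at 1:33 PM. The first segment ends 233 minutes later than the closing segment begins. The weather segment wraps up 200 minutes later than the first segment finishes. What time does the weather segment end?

8:46 PM

The first segment ends at 1:33 PM + 233 min = 5:26 PM.
The weather segment ends at 5:26 PM + 200 min = 8:46 PM.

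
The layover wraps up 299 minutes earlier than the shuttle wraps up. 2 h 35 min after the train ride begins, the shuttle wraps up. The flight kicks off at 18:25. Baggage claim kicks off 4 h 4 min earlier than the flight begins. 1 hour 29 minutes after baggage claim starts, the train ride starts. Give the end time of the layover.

13:26

Baggage claim starts at 18:25 − 244 min = 14:21.
The train ride starts at 14:21 + 89 min = 15:50.
The shuttle ends at 15:50 + 155 min = 18:25.
The layover ends at 18:25 − 299 min = 13:26.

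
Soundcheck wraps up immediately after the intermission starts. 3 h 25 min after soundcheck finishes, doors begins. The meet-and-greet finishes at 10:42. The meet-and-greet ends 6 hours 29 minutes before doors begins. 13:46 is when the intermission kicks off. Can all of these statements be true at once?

Yes

Soundcheck ends at 13:46.
Doors starts at 13:46 + 205 min = 17:11.
The meet-and-greet ends at 17:11 − 389 min = 10:42.
That matches the stated 10:42, so the schedule is consistent.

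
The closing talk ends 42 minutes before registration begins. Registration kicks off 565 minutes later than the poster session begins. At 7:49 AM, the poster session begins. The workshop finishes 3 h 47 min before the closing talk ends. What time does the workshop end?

12:45 PM

Registration starts at 7:49 AM + 565 min = 5:14 PM.
The closing talk ends at 5:14 PM − 42 min = 4:32 PM.
The workshop ends at 4:32 PM − 227 min = 12:45 PM.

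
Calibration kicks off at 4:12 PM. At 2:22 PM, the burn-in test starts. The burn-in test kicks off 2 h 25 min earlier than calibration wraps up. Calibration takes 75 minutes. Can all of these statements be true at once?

Calibration ends at 4:12 PM + 75 min = 5:27 PM.
The burn-in test starts at 5:27 PM − 145 min = 3:02 PM.
But the burn-in test is also said to start at 2:22 PM — a 40-minute conflict.

No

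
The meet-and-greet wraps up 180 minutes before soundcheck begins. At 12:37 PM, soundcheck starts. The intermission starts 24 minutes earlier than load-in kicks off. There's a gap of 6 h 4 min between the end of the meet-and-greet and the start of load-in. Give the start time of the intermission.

The meet-and-greet ends at 12:37 PM − 180 min = 9:37 AM.
Load-in starts at 9:37 AM + 364 min = 3:41 PM.
The intermission starts at 3:41 PM − 24 min = 3:17 PM.

3:17 PM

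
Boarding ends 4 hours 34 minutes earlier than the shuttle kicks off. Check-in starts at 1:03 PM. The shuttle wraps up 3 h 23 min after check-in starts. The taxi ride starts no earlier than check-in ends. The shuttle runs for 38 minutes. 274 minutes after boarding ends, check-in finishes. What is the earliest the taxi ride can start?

The shuttle ends at 1:03 PM + 203 min = 4:26 PM.
The shuttle starts at 4:26 PM − 38 min = 3:48 PM.
Boarding ends at 3:48 PM − 274 min = 11:14 AM.
Check-in ends at 11:14 AM + 274 min = 3:48 PM.
The taxi ride is bounded by check-in, so the earliest it can start is 3:48 PM.

3:48 PM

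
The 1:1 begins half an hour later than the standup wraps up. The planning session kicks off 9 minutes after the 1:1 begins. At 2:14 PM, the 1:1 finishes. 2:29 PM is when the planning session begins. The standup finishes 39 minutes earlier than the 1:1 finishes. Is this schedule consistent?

No

The standup ends at 2:14 PM − 39 min = 1:35 PM.
The 1:1 starts at 1:35 PM + 30 min = 2:05 PM.
The planning session starts at 2:05 PM + 9 min = 2:14 PM.
But the planning session is also said to start at 2:29 PM — a 15-minute conflict.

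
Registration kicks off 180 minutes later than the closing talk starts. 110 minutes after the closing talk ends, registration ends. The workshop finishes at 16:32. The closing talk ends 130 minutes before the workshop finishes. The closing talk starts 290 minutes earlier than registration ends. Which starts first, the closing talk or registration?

the closing talk

The closing talk ends at 16:32 − 130 min = 14:22.
Registration ends at 14:22 + 110 min = 16:12.
The closing talk starts at 16:12 − 290 min = 11:22.
Registration starts at 11:22 + 180 min = 14:22.
The closing talk starts at 11:22 and registration starts at 14:22, so the closing talk is first.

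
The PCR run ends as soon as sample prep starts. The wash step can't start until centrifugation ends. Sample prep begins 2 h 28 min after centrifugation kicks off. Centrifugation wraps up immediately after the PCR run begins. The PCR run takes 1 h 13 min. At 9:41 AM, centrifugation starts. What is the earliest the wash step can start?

10:56 AM

Sample prep starts at 9:41 AM + 148 min = 12:09 PM.
So the PCR run ends at 12:09 PM.
The PCR run starts at 12:09 PM − 73 min = 10:56 AM.
So centrifugation ends at 10:56 AM.
The wash step is bounded by centrifugation, so the earliest it can start is 10:56 AM.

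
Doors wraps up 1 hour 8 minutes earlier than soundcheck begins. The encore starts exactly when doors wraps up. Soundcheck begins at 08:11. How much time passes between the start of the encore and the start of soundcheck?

1 h 8 min

Doors ends at 08:11 − 68 min = 07:03.
So the encore starts at 07:03.
From 07:03 to 08:11 is 1 h 8 min.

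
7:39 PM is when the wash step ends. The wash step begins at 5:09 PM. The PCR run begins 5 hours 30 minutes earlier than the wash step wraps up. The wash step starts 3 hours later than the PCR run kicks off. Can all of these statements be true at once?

The PCR run starts at 7:39 PM − 330 min = 2:09 PM.
The wash step starts at 2:09 PM + 180 min = 5:09 PM.
That matches the stated 5:09 PM, so the schedule is consistent.

Yes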